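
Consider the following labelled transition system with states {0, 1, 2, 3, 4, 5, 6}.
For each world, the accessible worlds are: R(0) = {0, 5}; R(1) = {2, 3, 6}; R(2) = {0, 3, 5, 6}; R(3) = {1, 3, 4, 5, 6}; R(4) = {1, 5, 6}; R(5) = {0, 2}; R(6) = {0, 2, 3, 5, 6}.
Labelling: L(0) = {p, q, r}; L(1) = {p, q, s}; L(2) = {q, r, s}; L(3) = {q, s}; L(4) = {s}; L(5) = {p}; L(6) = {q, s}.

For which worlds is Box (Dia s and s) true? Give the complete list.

Let φ = Box (Dia s and s). Evaluate φ at each world:
  0 (successors {0, 5}): φ is false.
  1 (successors {2, 3, 6}): φ is true.
  2 (successors {0, 3, 5, 6}): φ is false.
  3 (successors {1, 3, 4, 5, 6}): φ is false.
  4 (successors {1, 5, 6}): φ is false.
  5 (successors {0, 2}): φ is false.
  6 (successors {0, 2, 3, 5, 6}): φ is false.
For instance, at 3:
  At 3: Box (Dia s and s) requires Dia s and s at every successor {1, 3, 4, 5, 6}.
    Dia s and s fails at 5, so Box (Dia s and s) is false at 3.
      At 5: Dia s is true, s is false, so Dia s and s is false.
Satisfying worlds: {1}

1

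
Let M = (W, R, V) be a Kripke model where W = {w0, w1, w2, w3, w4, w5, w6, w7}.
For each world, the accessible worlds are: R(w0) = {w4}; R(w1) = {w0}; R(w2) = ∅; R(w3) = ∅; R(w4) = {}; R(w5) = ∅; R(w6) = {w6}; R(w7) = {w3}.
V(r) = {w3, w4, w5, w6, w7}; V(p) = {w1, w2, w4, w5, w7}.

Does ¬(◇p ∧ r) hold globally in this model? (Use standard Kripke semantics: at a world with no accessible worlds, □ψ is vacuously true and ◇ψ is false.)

Yes

Let φ = ¬(◇p ∧ r). Evaluate φ at each world:
  w0 (successors {w4}): φ is true.
  w1 (successors {w0}): φ is true.
  w2 (successors ∅): φ is true.
  w3 (successors ∅): φ is true.
  w4 (successors ∅): φ is true.
  w5 (successors ∅): φ is true.
  w6 (successors {w6}): φ is true.
  w7 (successors {w3}): φ is true.
For instance, at w0:
  At w0: ◇p ∧ r is false, so ¬(◇p ∧ r) is true.
    At w0: ◇p is true, r is false, so ◇p ∧ r is false.
      At w0: ◇p requires p at some successor in {w4}.
        p holds at w4, so ◇p is true at w0.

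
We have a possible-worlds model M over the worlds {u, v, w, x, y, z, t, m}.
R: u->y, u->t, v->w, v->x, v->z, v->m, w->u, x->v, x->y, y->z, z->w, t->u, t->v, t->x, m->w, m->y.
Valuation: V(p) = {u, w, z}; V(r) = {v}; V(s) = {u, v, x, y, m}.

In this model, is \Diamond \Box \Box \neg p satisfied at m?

At m: \Diamond \Box \Box \neg p requires \Box \Box \neg p at some successor in {w, y}.
  \Box \Box \neg p holds at w, so \Diamond \Box \Box \neg p is true at m.
    At w: \Box \Box \neg p requires \Box \neg p at every successor {u}.
      At u: \Box \neg p is true.
    So \Box \Box \neg p is true at w.

Yes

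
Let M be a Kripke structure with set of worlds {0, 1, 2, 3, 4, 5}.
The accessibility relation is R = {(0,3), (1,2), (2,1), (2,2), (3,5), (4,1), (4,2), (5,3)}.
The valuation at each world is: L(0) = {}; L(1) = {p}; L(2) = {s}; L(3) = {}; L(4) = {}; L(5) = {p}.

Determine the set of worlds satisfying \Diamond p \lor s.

2, 3, 4

Recall that \Diamond ψ holds at a world iff ψ holds at some accessible world.
Let φ = \Diamond p \lor s. Evaluate φ at each world:
  0 (successors {3}): φ is false.
  1 (successors {2}): φ is false.
  2 (successors {1, 2}): φ is true.
  3 (successors {5}): φ is true.
  4 (successors {1, 2}): φ is true.
  5 (successors {3}): φ is false.
For instance, at 5:
  At 5: \Diamond p is false, s is false, so \Diamond p \lor s is false.
    At 5: \Diamond p requires p at some successor in {3}.
      At 3: p is false.
    So \Diamond p is false at 5.
Satisfying worlds: {2, 3, 4}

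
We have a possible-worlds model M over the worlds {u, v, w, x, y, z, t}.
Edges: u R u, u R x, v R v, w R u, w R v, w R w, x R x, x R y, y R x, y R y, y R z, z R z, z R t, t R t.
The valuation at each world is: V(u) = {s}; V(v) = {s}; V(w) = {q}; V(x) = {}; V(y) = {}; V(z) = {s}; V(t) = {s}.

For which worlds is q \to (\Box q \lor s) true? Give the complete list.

u, v, x, y, z, t

Let φ = q \to (\Box q \lor s). Evaluate φ at each world:
  u (successors {u, x}): φ is true.
  v (successors {v}): φ is true.
  w (successors {u, v, w}): φ is false.
  x (successors {x, y}): φ is true.
  y (successors {x, y, z}): φ is true.
  z (successors {z, t}): φ is true.
  t (successors {t}): φ is true.
For instance, at u:
  At u: q is false, \Box q \lor s is true, so q \to (\Box q \lor s) is true.
    At u: \Box q is false, s is true, so \Box q \lor s is true.
      At u: \Box q requires q at every successor {u, x}.
        q fails at u, so \Box q is false at u.
Satisfying worlds: {u, v, x, y, z, t}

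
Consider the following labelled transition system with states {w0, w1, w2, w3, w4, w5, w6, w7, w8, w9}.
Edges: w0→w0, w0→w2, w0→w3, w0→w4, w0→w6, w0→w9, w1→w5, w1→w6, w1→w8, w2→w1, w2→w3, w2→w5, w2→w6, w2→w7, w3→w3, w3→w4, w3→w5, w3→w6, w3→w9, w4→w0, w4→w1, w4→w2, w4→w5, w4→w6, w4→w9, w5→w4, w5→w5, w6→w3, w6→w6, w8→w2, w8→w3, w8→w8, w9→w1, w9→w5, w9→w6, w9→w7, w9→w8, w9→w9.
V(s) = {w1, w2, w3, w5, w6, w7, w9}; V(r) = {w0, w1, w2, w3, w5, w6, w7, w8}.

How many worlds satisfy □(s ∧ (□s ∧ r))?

Let φ = □(s ∧ (□s ∧ r)). Evaluate φ at each world:
  w0 (successors {w0, w2, w3, w4, w6, w9}): φ is false.
  w1 (successors {w5, w6, w8}): φ is false.
  w2 (successors {w1, w3, w5, w6, w7}): φ is false.
  w3 (successors {w3, w4, w5, w6, w9}): φ is false.
  w4 (successors {w0, w1, w2, w5, w6, w9}): φ is false.
  w5 (successors {w4, w5}): φ is false.
  w6 (successors {w3, w6}): φ is false.
  w7 (successors ∅): φ is true.
  w8 (successors {w2, w3, w8}): φ is false.
  w9 (successors {w1, w5, w6, w7, w8, w9}): φ is false.
For instance, at w4:
  At w4: □(s ∧ (□s ∧ r)) requires s ∧ (□s ∧ r) at every successor {w0, w1, w2, w5, w6, w9}.
    s ∧ (□s ∧ r) fails at w0, so □(s ∧ (□s ∧ r)) is false at w4.
      At w0: s is false, □s ∧ r is false, so s ∧ (□s ∧ r) is false.
Satisfying worlds: {w7}

1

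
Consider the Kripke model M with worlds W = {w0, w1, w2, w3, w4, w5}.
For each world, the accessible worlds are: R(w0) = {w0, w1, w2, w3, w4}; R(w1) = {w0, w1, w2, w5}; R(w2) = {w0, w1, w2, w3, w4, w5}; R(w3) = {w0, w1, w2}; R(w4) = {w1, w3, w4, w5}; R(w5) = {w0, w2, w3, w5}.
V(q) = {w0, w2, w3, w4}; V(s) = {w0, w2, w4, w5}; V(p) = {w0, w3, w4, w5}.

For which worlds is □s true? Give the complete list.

none

Let φ = □s. Evaluate φ at each world:
  w0 (successors {w0, w1, w2, w3, w4}): φ is false.
  w1 (successors {w0, w1, w2, w5}): φ is false.
  w2 (successors {w0, w1, w2, w3, w4, w5}): φ is false.
  w3 (successors {w0, w1, w2}): φ is false.
  w4 (successors {w1, w3, w4, w5}): φ is false.
  w5 (successors {w0, w2, w3, w5}): φ is false.
For instance, at w3:
  At w3: □s requires s at every successor {w0, w1, w2}.
    s fails at w1, so □s is false at w3.
Satisfying worlds: none.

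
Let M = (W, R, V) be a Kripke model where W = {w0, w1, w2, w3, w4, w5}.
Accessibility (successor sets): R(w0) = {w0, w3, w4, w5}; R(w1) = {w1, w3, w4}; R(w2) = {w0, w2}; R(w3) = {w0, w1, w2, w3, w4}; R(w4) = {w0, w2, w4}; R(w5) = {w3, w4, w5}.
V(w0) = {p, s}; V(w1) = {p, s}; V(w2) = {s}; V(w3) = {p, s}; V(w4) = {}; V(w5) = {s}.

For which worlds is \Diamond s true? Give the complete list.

w0, w1, w2, w3, w4, w5

Let φ = \Diamond s. Evaluate φ at each world:
  w0 (successors {w0, w3, w4, w5}): φ is true.
  w1 (successors {w1, w3, w4}): φ is true.
  w2 (successors {w0, w2}): φ is true.
  w3 (successors {w0, w1, w2, w3, w4}): φ is true.
  w4 (successors {w0, w2, w4}): φ is true.
  w5 (successors {w3, w4, w5}): φ is true.
For instance, at w5:
  At w5: \Diamond s requires s at some successor in {w3, w4, w5}.
    s holds at w3, so \Diamond s is true at w5.
Satisfying worlds: {w0, w1, w2, w3, w4, w5}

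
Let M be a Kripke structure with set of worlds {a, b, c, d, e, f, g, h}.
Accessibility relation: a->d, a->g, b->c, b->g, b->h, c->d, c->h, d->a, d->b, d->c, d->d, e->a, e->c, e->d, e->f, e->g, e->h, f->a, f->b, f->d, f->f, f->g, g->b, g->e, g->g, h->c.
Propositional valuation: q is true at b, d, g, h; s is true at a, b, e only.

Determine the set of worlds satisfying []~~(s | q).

Recall that []ψ holds at a world iff ψ holds at every accessible world, and <>ψ holds iff ψ holds at some accessible world.
Let φ = []~~(s | q). Evaluate φ at each world:
  a (successors {d, g}): φ is true.
  b (successors {c, g, h}): φ is false.
  c (successors {d, h}): φ is true.
  d (successors {a, b, c, d}): φ is false.
  e (successors {a, c, d, f, g, h}): φ is false.
  f (successors {a, b, d, f, g}): φ is false.
  g (successors {b, e, g}): φ is true.
  h (successors {c}): φ is false.
For instance, at h:
  At h: []~~(s | q) requires ~~(s | q) at every successor {c}.
    ~~(s | q) fails at c, so []~~(s | q) is false at h.
Satisfying worlds: {a, c, g}

a, c, g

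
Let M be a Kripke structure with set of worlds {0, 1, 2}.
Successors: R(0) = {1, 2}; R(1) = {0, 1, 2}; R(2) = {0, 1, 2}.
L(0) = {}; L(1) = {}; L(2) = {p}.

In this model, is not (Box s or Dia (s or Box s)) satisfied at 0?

Yes

At 0: Box s or Dia (s or Box s) is false, so not (Box s or Dia (s or Box s)) is true.
  At 0: Box s is false, Dia (s or Box s) is false, so Box s or Dia (s or Box s) is false.
    At 0: Box s requires s at every successor {1, 2}.
      s fails at 1, so Box s is false at 0.
    At 0: Dia (s or Box s) requires s or Box s at some successor in {1, 2}.
      At 1: s or Box s is false.
      At 2: s or Box s is false.
    So Dia (s or Box s) is false at 0.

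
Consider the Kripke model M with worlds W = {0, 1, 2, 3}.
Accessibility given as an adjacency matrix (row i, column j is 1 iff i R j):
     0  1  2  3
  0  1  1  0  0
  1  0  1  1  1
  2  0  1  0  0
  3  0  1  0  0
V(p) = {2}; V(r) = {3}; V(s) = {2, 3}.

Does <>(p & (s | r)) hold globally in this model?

Let φ = <>(p & (s | r)). Evaluate φ at each world:
  0 (successors {0, 1}): φ is false.
  1 (successors {1, 2, 3}): φ is true.
  2 (successors {1}): φ is false.
  3 (successors {1}): φ is false.
Detail at 0 (counterexample):
  At 0: <>(p & (s | r)) requires p & (s | r) at some successor in {0, 1}.
    At 0: p & (s | r) is false.
    At 1: p & (s | r) is false.
  So <>(p & (s | r)) is false at 0.

No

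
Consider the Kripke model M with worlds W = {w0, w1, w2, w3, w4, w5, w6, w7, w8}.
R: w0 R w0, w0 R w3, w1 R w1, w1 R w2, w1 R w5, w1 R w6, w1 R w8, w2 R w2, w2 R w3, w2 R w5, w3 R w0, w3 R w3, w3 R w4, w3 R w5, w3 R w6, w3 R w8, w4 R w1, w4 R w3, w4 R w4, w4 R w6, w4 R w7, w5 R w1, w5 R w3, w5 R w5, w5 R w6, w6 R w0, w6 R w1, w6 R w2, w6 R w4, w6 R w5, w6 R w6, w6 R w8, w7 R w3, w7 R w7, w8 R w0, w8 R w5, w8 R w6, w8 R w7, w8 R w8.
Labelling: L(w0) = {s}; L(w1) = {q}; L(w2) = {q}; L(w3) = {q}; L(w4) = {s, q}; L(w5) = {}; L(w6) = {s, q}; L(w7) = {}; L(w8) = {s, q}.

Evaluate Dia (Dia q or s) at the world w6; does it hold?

At w6: Dia (Dia q or s) requires Dia q or s at some successor in {w0, w1, w2, w4, w5, w6, w8}.
  Dia q or s holds at w0, so Dia (Dia q or s) is true at w6.
    At w0: Dia q is true, s is true, so Dia q or s is true.
      At w0: Dia q requires q at some successor in {w0, w3}.
        q holds at w3, so Dia q is true at w0.

Yes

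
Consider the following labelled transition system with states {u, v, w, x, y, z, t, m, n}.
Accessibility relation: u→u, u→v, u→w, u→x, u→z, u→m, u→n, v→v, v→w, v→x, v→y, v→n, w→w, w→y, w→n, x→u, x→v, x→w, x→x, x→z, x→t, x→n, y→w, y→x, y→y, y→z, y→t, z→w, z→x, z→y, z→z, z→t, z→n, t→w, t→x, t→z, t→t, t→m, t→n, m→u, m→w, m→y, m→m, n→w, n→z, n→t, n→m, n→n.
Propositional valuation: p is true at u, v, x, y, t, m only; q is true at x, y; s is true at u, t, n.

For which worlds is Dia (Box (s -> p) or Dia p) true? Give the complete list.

Let φ = Dia (Box (s -> p) or Dia p). Evaluate φ at each world:
  u (successors {u, v, w, x, z, m, n}): φ is true.
  v (successors {v, w, x, y, n}): φ is true.
  w (successors {w, y, n}): φ is true.
  x (successors {u, v, w, x, z, t, n}): φ is true.
  y (successors {w, x, y, z, t}): φ is true.
  z (successors {w, x, y, z, t, n}): φ is true.
  t (successors {w, x, z, t, m, n}): φ is true.
  m (successors {u, w, y, m}): φ is true.
  n (successors {w, z, t, m, n}): φ is true.
For instance, at n:
  At n: Dia (Box (s -> p) or Dia p) requires Box (s -> p) or Dia p at some successor in {w, z, t, m, n}.
    Box (s -> p) or Dia p holds at w, so Dia (Box (s -> p) or Dia p) is true at n.
      At w: Box (s -> p) is false, Dia p is true, so Box (s -> p) or Dia p is true.
Satisfying worlds: {u, v, w, x, y, z, t, m, n}

u, v, w, x, y, z, t, m, n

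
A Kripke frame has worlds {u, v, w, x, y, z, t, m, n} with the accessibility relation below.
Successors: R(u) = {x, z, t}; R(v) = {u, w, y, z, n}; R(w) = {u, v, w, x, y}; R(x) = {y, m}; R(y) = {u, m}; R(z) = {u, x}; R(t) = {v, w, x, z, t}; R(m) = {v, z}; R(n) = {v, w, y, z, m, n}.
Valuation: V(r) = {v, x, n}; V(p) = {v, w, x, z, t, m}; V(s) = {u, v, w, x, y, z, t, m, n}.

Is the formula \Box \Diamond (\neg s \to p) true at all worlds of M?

Yes

Let φ = \Box \Diamond (\neg s \to p). Evaluate φ at each world:
  u (successors {x, z, t}): φ is true.
  v (successors {u, w, y, z, n}): φ is true.
  w (successors {u, v, w, x, y}): φ is true.
  x (successors {y, m}): φ is true.
  y (successors {u, m}): φ is true.
  z (successors {u, x}): φ is true.
  t (successors {v, w, x, z, t}): φ is true.
  m (successors {v, z}): φ is true.
  n (successors {v, w, y, z, m, n}): φ is true.
For instance, at u:
  At u: \Box \Diamond (\neg s \to p) requires \Diamond (\neg s \to p) at every successor {x, z, t}.
      At x: \Diamond (\neg s \to p) requires \neg s \to p at some successor in {y, m}.
        \neg s \to p holds at y, so \Diamond (\neg s \to p) is true at x.
      At z: \Diamond (\neg s \to p) requires \neg s \to p at some successor in {u, x}.
        \neg s \to p holds at u, so \Diamond (\neg s \to p) is true at z.
      At t: \Diamond (\neg s \to p) requires \neg s \to p at some successor in {v, w, x, z, t}.
        \neg s \to p holds at v, so \Diamond (\neg s \to p) is true at t.
  So \Box \Diamond (\neg s \to p) is true at u.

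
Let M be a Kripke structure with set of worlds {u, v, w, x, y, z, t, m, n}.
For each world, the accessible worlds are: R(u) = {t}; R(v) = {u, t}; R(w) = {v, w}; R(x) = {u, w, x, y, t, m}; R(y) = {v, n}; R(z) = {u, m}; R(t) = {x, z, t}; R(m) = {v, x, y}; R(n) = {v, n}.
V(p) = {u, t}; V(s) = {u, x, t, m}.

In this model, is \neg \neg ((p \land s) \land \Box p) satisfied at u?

At u: \neg ((p \land s) \land \Box p) is false, so \neg \neg ((p \land s) \land \Box p) is true.
  At u: (p \land s) \land \Box p is true, so \neg ((p \land s) \land \Box p) is false.
    At u: p \land s is true, \Box p is true, so (p \land s) \land \Box p is true.
      At u: \Box p requires p at every successor {t}.
        At t: p is true.
      So \Box p is true at u.

Yes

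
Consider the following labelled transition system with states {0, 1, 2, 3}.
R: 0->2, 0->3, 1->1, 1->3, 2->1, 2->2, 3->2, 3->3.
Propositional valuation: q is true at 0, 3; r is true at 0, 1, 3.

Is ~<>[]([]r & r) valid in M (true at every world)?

Recall that []ψ holds at a world iff ψ holds at every accessible world, and <>ψ holds iff ψ holds at some accessible world.
Let φ = ~<>[]([]r & r). Evaluate φ at each world:
  0 (successors {2, 3}): φ is true.
  1 (successors {1, 3}): φ is true.
  2 (successors {1, 2}): φ is true.
  3 (successors {2, 3}): φ is true.
For instance, at 1:
  At 1: <>[]([]r & r) is false, so ~<>[]([]r & r) is true.
    At 1: <>[]([]r & r) requires []([]r & r) at some successor in {1, 3}.
      At 1: []([]r & r) is false.
      At 3: []([]r & r) is false.
    So <>[]([]r & r) is false at 1.

Yes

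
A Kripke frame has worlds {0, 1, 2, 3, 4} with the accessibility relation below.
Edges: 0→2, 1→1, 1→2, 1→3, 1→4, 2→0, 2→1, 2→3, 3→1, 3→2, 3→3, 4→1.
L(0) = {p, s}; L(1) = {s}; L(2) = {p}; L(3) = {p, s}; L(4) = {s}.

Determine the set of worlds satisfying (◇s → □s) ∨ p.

Recall that □ψ holds at a world iff ψ holds at every accessible world, and ◇ψ holds iff ψ holds at some accessible world.
Let φ = (◇s → □s) ∨ p. Evaluate φ at each world:
  0 (successors {2}): φ is true.
  1 (successors {1, 2, 3, 4}): φ is false.
  2 (successors {0, 1, 3}): φ is true.
  3 (successors {1, 2, 3}): φ is true.
  4 (successors {1}): φ is true.
For instance, at 1:
  At 1: ◇s → □s is false, p is false, so (◇s → □s) ∨ p is false.
    At 1: ◇s is true, □s is false, so ◇s → □s is false.
      At 1: ◇s requires s at some successor in {1, 2, 3, 4}.
        s holds at 1, so ◇s is true at 1.
      At 1: □s requires s at every successor {1, 2, 3, 4}.
        s fails at 2, so □s is false at 1.
Satisfying worlds: {0, 2, 3, 4}

0, 2, 3, 4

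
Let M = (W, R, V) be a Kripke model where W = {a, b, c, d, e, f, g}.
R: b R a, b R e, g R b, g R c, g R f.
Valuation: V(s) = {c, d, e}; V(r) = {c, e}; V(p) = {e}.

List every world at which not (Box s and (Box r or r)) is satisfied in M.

b, g

Let φ = not (Box s and (Box r or r)). Evaluate φ at each world:
  a (successors ∅): φ is false.
  b (successors {a, e}): φ is true.
  c (successors ∅): φ is false.
  d (successors ∅): φ is false.
  e (successors ∅): φ is false.
  f (successors ∅): φ is false.
  g (successors {b, c, f}): φ is true.
For instance, at g:
  At g: Box s and (Box r or r) is false, so not (Box s and (Box r or r)) is true.
    At g: Box s is false, Box r or r is false, so Box s and (Box r or r) is false.
      At g: Box s requires s at every successor {b, c, f}.
        s fails at b, so Box s is false at g.
      At g: Box r is false, r is false, so Box r or r is false.
Satisfying worlds: {b, g}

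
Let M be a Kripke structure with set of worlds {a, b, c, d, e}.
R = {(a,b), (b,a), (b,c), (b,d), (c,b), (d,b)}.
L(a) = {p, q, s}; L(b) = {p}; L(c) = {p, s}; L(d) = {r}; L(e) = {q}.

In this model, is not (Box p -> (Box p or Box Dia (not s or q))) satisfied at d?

No

At d: Box p -> (Box p or Box Dia (not s or q)) is true, so not (Box p -> (Box p or Box Dia (not s or q))) is false.
  At d: Box p is true, Box p or Box Dia (not s or q) is true, so Box p -> (Box p or Box Dia (not s or q)) is true.
    At d: Box p requires p at every successor {b}.
      At b: p is true.
    So Box p is true at d.
    At d: Box p is true, Box Dia (not s or q) is true, so Box p or Box Dia (not s or q) is true.
      At d: Box p requires p at every successor {b}.
        At b: p is true.
      So Box p is true at d.
      At d: Box Dia (not s or q) requires Dia (not s or q) at every successor {b}.
        At b: Dia (not s or q) is true.
      So Box Dia (not s or q) is true at d.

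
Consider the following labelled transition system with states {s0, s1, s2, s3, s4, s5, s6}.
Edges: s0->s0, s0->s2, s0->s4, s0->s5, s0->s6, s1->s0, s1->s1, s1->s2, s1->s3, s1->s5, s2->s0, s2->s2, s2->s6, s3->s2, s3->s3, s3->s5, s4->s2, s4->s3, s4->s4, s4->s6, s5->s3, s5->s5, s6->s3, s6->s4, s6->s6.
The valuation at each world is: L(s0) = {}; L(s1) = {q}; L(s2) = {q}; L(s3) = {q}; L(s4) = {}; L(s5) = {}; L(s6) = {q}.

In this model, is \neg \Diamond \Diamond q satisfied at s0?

No

Recall that \Diamond ψ holds at a world iff ψ holds at some accessible world.
At s0: \Diamond \Diamond q is true, so \neg \Diamond \Diamond q is false.
  At s0: \Diamond \Diamond q requires \Diamond q at some successor in {s0, s2, s4, s5, s6}.
    \Diamond q holds at s0, so \Diamond \Diamond q is true at s0.
      At s0: \Diamond q requires q at some successor in {s0, s2, s4, s5, s6}.
        q holds at s2, so \Diamond q is true at s0.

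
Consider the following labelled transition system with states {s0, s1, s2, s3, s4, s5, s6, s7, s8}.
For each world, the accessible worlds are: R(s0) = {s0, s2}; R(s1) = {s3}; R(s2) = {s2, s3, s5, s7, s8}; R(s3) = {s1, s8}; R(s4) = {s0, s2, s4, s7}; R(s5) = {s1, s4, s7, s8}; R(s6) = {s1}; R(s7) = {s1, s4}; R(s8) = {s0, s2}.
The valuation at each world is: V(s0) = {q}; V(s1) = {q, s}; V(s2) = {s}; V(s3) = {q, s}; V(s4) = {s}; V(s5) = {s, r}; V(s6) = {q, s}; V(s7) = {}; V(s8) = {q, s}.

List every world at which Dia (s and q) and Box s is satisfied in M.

Let φ = Dia (s and q) and Box s. Evaluate φ at each world:
  s0 (successors {s0, s2}): φ is false.
  s1 (successors {s3}): φ is true.
  s2 (successors {s2, s3, s5, s7, s8}): φ is false.
  s3 (successors {s1, s8}): φ is true.
  s4 (successors {s0, s2, s4, s7}): φ is false.
  s5 (successors {s1, s4, s7, s8}): φ is false.
  s6 (successors {s1}): φ is true.
  s7 (successors {s1, s4}): φ is true.
  s8 (successors {s0, s2}): φ is false.
For instance, at s4:
  At s4: Dia (s and q) is false, Box s is false, so Dia (s and q) and Box s is false.
    At s4: Dia (s and q) requires s and q at some successor in {s0, s2, s4, s7}.
      At s0: s and q is false.
      At s2: s and q is false.
      At s4: s and q is false.
      At s7: s and q is false.
    So Dia (s and q) is false at s4.
    At s4: Box s requires s at every successor {s0, s2, s4, s7}.
      s fails at s0, so Box s is false at s4.
Satisfying worlds: {s1, s3, s6, s7}

s1, s3, s6, s7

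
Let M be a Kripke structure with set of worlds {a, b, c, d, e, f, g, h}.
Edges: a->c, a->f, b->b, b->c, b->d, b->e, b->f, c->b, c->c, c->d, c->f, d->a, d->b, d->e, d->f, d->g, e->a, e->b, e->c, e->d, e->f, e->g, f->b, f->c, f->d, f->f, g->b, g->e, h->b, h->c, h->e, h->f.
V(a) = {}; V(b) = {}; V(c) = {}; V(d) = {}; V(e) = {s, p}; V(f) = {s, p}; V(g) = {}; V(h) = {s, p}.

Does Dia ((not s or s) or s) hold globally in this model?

Yes

Let φ = Dia ((not s or s) or s). Evaluate φ at each world:
  a (successors {c, f}): φ is true.
  b (successors {b, c, d, e, f}): φ is true.
  c (successors {b, c, d, f}): φ is true.
  d (successors {a, b, e, f, g}): φ is true.
  e (successors {a, b, c, d, f, g}): φ is true.
  f (successors {b, c, d, f}): φ is true.
  g (successors {b, e}): φ is true.
  h (successors {b, c, e, f}): φ is true.
For instance, at e:
  At e: Dia ((not s or s) or s) requires (not s or s) or s at some successor in {a, b, c, d, f, g}.
    (not s or s) or s holds at a, so Dia ((not s or s) or s) is true at e.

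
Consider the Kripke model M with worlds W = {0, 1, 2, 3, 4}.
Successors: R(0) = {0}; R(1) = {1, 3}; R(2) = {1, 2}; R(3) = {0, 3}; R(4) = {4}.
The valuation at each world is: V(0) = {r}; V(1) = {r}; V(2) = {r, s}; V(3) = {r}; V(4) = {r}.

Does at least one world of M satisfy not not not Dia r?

Let φ = not not not Dia r. Evaluate φ at each world:
  0 (successors {0}): φ is false.
  1 (successors {1, 3}): φ is false.
  2 (successors {1, 2}): φ is false.
  3 (successors {0, 3}): φ is false.
  4 (successors {4}): φ is false.
For instance, at 3:
  At 3: not not Dia r is true, so not not not Dia r is false.
    At 3: not Dia r is false, so not not Dia r is true.
      At 3: Dia r is true, so not Dia r is false.

No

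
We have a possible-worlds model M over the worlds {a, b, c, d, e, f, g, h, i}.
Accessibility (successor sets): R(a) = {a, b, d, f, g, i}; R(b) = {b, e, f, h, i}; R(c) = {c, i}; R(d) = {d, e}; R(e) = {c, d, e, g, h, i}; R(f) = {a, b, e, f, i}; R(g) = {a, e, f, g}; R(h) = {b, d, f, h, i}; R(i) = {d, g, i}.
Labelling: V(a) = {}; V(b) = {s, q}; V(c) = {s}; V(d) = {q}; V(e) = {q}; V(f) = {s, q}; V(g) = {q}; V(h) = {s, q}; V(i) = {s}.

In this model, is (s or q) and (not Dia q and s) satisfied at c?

Yes

At c: s or q is true, not Dia q and s is true, so (s or q) and (not Dia q and s) is true.
  At c: not Dia q is true, s is true, so not Dia q and s is true.
    At c: Dia q is false, so not Dia q is true.
      At c: Dia q requires q at some successor in {c, i}.
        At c: q is false.
        At i: q is false.
      So Dia q is false at c.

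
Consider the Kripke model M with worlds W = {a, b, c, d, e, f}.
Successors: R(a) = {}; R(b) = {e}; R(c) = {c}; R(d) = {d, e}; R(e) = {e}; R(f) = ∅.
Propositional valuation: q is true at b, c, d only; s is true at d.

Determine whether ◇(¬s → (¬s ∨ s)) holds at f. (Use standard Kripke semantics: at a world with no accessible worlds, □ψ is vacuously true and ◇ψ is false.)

No

Recall that ◇ψ holds at a world iff ψ holds at some accessible world.
At f: no accessible worlds, so ◇(¬s → (¬s ∨ s)) is false.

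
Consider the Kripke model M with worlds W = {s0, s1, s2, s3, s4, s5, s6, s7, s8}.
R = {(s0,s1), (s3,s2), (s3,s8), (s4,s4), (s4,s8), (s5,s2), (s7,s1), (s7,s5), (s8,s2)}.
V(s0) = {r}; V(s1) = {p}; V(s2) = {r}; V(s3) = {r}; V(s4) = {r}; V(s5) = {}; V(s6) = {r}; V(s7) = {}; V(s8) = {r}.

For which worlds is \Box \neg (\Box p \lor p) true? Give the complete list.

s1, s2, s4, s6

Let φ = \Box \neg (\Box p \lor p). Evaluate φ at each world:
  s0 (successors {s1}): φ is false.
  s1 (successors ∅): φ is true.
  s2 (successors ∅): φ is true.
  s3 (successors {s2, s8}): φ is false.
  s4 (successors {s4, s8}): φ is true.
  s5 (successors {s2}): φ is false.
  s6 (successors ∅): φ is true.
  s7 (successors {s1, s5}): φ is false.
  s8 (successors {s2}): φ is false.
For instance, at s0:
  At s0: \Box \neg (\Box p \lor p) requires \neg (\Box p \lor p) at every successor {s1}.
    \neg (\Box p \lor p) fails at s1, so \Box \neg (\Box p \lor p) is false at s0.
      At s1: \Box p \lor p is true, so \neg (\Box p \lor p) is false.
Satisfying worlds: {s1, s2, s4, s6}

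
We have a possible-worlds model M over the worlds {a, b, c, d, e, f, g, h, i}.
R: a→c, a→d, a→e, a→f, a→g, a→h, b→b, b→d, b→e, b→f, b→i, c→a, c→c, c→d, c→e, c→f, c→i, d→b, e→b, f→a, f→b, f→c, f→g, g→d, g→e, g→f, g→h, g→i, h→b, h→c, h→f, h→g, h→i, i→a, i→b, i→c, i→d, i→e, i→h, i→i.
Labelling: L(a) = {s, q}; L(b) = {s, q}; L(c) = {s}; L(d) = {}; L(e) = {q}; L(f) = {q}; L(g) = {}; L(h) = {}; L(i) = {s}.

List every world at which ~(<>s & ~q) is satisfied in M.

Let φ = ~(<>s & ~q). Evaluate φ at each world:
  a (successors {c, d, e, f, g, h}): φ is true.
  b (successors {b, d, e, f, i}): φ is true.
  c (successors {a, c, d, e, f, i}): φ is false.
  d (successors {b}): φ is false.
  e (successors {b}): φ is true.
  f (successors {a, b, c, g}): φ is true.
  g (successors {d, e, f, h, i}): φ is false.
  h (successors {b, c, f, g, i}): φ is false.
  i (successors {a, b, c, d, e, h, i}): φ is false.
For instance, at b:
  At b: <>s & ~q is false, so ~(<>s & ~q) is true.
    At b: <>s is true, ~q is false, so <>s & ~q is false.
      At b: <>s requires s at some successor in {b, d, e, f, i}.
        s holds at b, so <>s is true at b.
Satisfying worlds: {a, b, e, f}

a, b, e, f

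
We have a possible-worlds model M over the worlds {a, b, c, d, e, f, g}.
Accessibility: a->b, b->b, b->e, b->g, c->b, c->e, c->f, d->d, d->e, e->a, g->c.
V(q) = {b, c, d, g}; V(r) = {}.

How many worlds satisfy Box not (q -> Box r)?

Let φ = Box not (q -> Box r). Evaluate φ at each world:
  a (successors {b}): φ is true.
  b (successors {b, e, g}): φ is false.
  c (successors {b, e, f}): φ is false.
  d (successors {d, e}): φ is false.
  e (successors {a}): φ is false.
  f (successors ∅): φ is true.
  g (successors {c}): φ is true.
For instance, at e:
  At e: Box not (q -> Box r) requires not (q -> Box r) at every successor {a}.
    not (q -> Box r) fails at a, so Box not (q -> Box r) is false at e.
      At a: q -> Box r is true, so not (q -> Box r) is false.
Satisfying worlds: {a, f, g}

3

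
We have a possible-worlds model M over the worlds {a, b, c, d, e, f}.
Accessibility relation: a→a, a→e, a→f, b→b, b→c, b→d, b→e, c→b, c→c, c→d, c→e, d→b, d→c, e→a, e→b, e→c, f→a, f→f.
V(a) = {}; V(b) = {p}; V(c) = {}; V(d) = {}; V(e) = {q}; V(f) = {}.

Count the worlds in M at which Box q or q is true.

Let φ = Box q or q. Evaluate φ at each world:
  a (successors {a, e, f}): φ is false.
  b (successors {b, c, d, e}): φ is false.
  c (successors {b, c, d, e}): φ is false.
  d (successors {b, c}): φ is false.
  e (successors {a, b, c}): φ is true.
  f (successors {a, f}): φ is false.
For instance, at a:
  At a: Box q is false, q is false, so Box q or q is false.
    At a: Box q requires q at every successor {a, e, f}.
      q fails at a, so Box q is false at a.
Satisfying worlds: {e}

1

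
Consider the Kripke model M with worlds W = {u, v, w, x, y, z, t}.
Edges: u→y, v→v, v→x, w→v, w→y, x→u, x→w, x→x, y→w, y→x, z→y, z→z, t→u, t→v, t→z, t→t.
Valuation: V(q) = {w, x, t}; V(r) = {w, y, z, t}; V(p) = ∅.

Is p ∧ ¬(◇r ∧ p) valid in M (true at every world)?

Recall that ◇ψ holds at a world iff ψ holds at some accessible world.
Let φ = p ∧ ¬(◇r ∧ p). Evaluate φ at each world:
  u (successors {y}): φ is false.
  v (successors {v, x}): φ is false.
  w (successors {v, y}): φ is false.
  x (successors {u, w, x}): φ is false.
  y (successors {w, x}): φ is false.
  z (successors {y, z}): φ is false.
  t (successors {u, v, z, t}): φ is false.
Detail at u (counterexample):
  At u: p is false, ¬(◇r ∧ p) is true, so p ∧ ¬(◇r ∧ p) is false.
    At u: ◇r ∧ p is false, so ¬(◇r ∧ p) is true.
      At u: ◇r is true, p is false, so ◇r ∧ p is false.

No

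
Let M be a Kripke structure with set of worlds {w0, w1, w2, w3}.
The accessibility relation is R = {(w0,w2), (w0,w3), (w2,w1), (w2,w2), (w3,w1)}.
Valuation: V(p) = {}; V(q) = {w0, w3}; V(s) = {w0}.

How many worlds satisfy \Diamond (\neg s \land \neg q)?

Recall that \Diamond ψ holds at a world iff ψ holds at some accessible world.
Let φ = \Diamond (\neg s \land \neg q). Evaluate φ at each world:
  w0 (successors {w2, w3}): φ is true.
  w1 (successors ∅): φ is false.
  w2 (successors {w1, w2}): φ is true.
  w3 (successors {w1}): φ is true.
For instance, at w0:
  At w0: \Diamond (\neg s \land \neg q) requires \neg s \land \neg q at some successor in {w2, w3}.
    \neg s \land \neg q holds at w2, so \Diamond (\neg s \land \neg q) is true at w0.
Satisfying worlds: {w0, w2, w3}

3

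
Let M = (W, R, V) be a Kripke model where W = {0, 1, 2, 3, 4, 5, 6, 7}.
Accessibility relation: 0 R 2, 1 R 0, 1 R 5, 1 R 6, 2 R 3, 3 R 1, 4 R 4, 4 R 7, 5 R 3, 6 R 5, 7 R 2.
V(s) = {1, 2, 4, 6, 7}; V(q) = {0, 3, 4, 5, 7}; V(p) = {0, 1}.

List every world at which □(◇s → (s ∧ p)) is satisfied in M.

0, 3, 6, 7

Let φ = □(◇s → (s ∧ p)). Evaluate φ at each world:
  0 (successors {2}): φ is true.
  1 (successors {0, 5, 6}): φ is false.
  2 (successors {3}): φ is false.
  3 (successors {1}): φ is true.
  4 (successors {4, 7}): φ is false.
  5 (successors {3}): φ is false.
  6 (successors {5}): φ is true.
  7 (successors {2}): φ is true.
For instance, at 7:
  At 7: □(◇s → (s ∧ p)) requires ◇s → (s ∧ p) at every successor {2}.
      At 2: ◇s is false, s ∧ p is false, so ◇s → (s ∧ p) is true.
  So □(◇s → (s ∧ p)) is true at 7.
Satisfying worlds: {0, 3, 6, 7}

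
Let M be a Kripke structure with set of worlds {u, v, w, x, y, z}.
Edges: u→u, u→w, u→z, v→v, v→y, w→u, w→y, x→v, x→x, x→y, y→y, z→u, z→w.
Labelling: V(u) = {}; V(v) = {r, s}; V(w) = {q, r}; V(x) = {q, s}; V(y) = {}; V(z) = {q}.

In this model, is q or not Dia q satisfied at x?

Yes

At x: q is true, not Dia q is false, so q or not Dia q is true.
  At x: Dia q is true, so not Dia q is false.
    At x: Dia q requires q at some successor in {v, x, y}.
      q holds at x, so Dia q is true at x.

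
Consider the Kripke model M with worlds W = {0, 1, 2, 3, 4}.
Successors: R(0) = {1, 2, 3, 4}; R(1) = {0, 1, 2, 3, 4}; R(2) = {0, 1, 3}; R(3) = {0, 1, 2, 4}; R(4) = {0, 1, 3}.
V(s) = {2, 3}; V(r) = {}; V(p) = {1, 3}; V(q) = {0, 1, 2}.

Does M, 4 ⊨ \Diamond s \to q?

At 4: \Diamond s is true, q is false, so \Diamond s \to q is false.
  At 4: \Diamond s requires s at some successor in {0, 1, 3}.
    s holds at 3, so \Diamond s is true at 4.

No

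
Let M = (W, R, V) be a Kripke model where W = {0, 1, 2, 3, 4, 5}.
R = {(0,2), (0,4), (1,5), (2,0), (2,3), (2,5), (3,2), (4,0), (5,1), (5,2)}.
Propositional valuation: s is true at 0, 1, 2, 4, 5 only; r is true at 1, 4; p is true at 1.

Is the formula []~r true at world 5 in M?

Recall that []ψ holds at a world iff ψ holds at every accessible world, and <>ψ holds iff ψ holds at some accessible world.
At 5: []~r requires ~r at every successor {1, 2}.
  ~r fails at 1, so []~r is false at 5.

No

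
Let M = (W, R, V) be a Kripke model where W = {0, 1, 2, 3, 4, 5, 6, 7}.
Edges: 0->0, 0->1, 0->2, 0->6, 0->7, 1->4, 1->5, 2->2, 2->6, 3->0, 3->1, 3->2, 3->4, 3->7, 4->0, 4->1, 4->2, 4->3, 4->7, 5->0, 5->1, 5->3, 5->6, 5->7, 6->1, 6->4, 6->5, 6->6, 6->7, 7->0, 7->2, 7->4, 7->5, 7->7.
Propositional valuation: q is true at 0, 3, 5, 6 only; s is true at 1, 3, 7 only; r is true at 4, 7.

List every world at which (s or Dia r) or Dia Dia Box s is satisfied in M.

Let φ = (s or Dia r) or Dia Dia Box s. Evaluate φ at each world:
  0 (successors {0, 1, 2, 6, 7}): φ is true.
  1 (successors {4, 5}): φ is true.
  2 (successors {2, 6}): φ is false.
  3 (successors {0, 1, 2, 4, 7}): φ is true.
  4 (successors {0, 1, 2, 3, 7}): φ is true.
  5 (successors {0, 1, 3, 6, 7}): φ is true.
  6 (successors {1, 4, 5, 6, 7}): φ is true.
  7 (successors {0, 2, 4, 5, 7}): φ is true.
For instance, at 4:
  At 4: s or Dia r is true, Dia Dia Box s is false, so (s or Dia r) or Dia Dia Box s is true.
    At 4: s is false, Dia r is true, so s or Dia r is true.
      At 4: Dia r requires r at some successor in {0, 1, 2, 3, 7}.
        r holds at 7, so Dia r is true at 4.
    At 4: Dia Dia Box s requires Dia Box s at some successor in {0, 1, 2, 3, 7}.
      At 0: Dia Box s is false.
      At 1: Dia Box s is false.
      At 2: Dia Box s is false.
      At 3: Dia Box s is false.
      At 7: Dia Box s is false.
    So Dia Dia Box s is false at 4.
Satisfying worlds: {0, 1, 3, 4, 5, 6, 7}

0, 1, 3, 4, 5, 6, 7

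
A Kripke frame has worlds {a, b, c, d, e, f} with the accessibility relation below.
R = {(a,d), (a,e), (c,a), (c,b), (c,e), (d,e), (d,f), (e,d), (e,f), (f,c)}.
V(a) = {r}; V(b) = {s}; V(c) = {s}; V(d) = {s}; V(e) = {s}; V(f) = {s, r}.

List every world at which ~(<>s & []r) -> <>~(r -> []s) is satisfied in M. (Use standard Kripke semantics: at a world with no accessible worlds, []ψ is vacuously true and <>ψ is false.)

none

Let φ = ~(<>s & []r) -> <>~(r -> []s). Evaluate φ at each world:
  a (successors {d, e}): φ is false.
  b (successors ∅): φ is false.
  c (successors {a, b, e}): φ is false.
  d (successors {e, f}): φ is false.
  e (successors {d, f}): φ is false.
  f (successors {c}): φ is false.
For instance, at e:
  At e: ~(<>s & []r) is true, <>~(r -> []s) is false, so ~(<>s & []r) -> <>~(r -> []s) is false.
    At e: <>s & []r is false, so ~(<>s & []r) is true.
      At e: <>s is true, []r is false, so <>s & []r is false.
    At e: <>~(r -> []s) requires ~(r -> []s) at some successor in {d, f}.
      At d: ~(r -> []s) is false.
      At f: ~(r -> []s) is false.
    So <>~(r -> []s) is false at e.
Satisfying worlds: none.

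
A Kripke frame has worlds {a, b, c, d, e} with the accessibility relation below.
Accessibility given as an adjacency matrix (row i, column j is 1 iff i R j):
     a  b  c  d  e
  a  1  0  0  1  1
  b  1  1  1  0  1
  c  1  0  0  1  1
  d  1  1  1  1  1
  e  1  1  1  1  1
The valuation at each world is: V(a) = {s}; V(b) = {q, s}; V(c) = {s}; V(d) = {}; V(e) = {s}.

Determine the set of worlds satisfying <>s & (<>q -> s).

Recall that <>ψ holds at a world iff ψ holds at some accessible world.
Let φ = <>s & (<>q -> s). Evaluate φ at each world:
  a (successors {a, d, e}): φ is true.
  b (successors {a, b, c, e}): φ is true.
  c (successors {a, d, e}): φ is true.
  d (successors {a, b, c, d, e}): φ is false.
  e (successors {a, b, c, d, e}): φ is true.
For instance, at a:
  At a: <>s is true, <>q -> s is true, so <>s & (<>q -> s) is true.
    At a: <>s requires s at some successor in {a, d, e}.
      s holds at a, so <>s is true at a.
    At a: <>q is false, s is true, so <>q -> s is true.
      At a: <>q requires q at some successor in {a, d, e}.
        At a: q is false.
        At d: q is false.
        At e: q is false.
      So <>q is false at a.
Satisfying worlds: {a, b, c, e}

a, b, c, e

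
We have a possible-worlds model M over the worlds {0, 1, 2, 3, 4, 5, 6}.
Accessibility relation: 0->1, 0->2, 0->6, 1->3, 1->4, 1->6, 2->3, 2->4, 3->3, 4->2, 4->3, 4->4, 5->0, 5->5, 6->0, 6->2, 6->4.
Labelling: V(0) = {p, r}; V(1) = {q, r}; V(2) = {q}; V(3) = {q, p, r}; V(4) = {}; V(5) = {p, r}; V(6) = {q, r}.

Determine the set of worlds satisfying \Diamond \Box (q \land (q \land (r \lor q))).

1, 2, 3, 4, 5, 6

Let φ = \Diamond \Box (q \land (q \land (r \lor q))). Evaluate φ at each world:
  0 (successors {1, 2, 6}): φ is false.
  1 (successors {3, 4, 6}): φ is true.
  2 (successors {3, 4}): φ is true.
  3 (successors {3}): φ is true.
  4 (successors {2, 3, 4}): φ is true.
  5 (successors {0, 5}): φ is true.
  6 (successors {0, 2, 4}): φ is true.
For instance, at 3:
  At 3: \Diamond \Box (q \land (q \land (r \lor q))) requires \Box (q \land (q \land (r \lor q))) at some successor in {3}.
    \Box (q \land (q \land (r \lor q))) holds at 3, so \Diamond \Box (q \land (q \land (r \lor q))) is true at 3.
      At 3: \Box (q \land (q \land (r \lor q))) requires q \land (q \land (r \lor q)) at every successor {3}.
        At 3: q \land (q \land (r \lor q)) is true.
      So \Box (q \land (q \land (r \lor q))) is true at 3.
Satisfying worlds: {1, 2, 3, 4, 5, 6}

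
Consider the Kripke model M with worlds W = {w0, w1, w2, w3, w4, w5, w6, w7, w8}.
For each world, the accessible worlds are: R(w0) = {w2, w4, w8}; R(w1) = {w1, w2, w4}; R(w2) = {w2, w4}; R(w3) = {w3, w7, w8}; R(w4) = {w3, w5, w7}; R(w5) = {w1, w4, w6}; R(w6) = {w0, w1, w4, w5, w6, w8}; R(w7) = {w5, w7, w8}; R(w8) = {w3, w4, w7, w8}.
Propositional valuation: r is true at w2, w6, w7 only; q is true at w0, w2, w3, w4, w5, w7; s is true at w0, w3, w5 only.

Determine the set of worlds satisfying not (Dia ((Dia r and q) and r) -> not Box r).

none

Let φ = not (Dia ((Dia r and q) and r) -> not Box r). Evaluate φ at each world:
  w0 (successors {w2, w4, w8}): φ is false.
  w1 (successors {w1, w2, w4}): φ is false.
  w2 (successors {w2, w4}): φ is false.
  w3 (successors {w3, w7, w8}): φ is false.
  w4 (successors {w3, w5, w7}): φ is false.
  w5 (successors {w1, w4, w6}): φ is false.
  w6 (successors {w0, w1, w4, w5, w6, w8}): φ is false.
  w7 (successors {w5, w7, w8}): φ is false.
  w8 (successors {w3, w4, w7, w8}): φ is false.
For instance, at w4:
  At w4: Dia ((Dia r and q) and r) -> not Box r is true, so not (Dia ((Dia r and q) and r) -> not Box r) is false.
    At w4: Dia ((Dia r and q) and r) is true, not Box r is true, so Dia ((Dia r and q) and r) -> not Box r is true.
      At w4: Dia ((Dia r and q) and r) requires (Dia r and q) and r at some successor in {w3, w5, w7}.
        (Dia r and q) and r holds at w7, so Dia ((Dia r and q) and r) is true at w4.
      At w4: Box r is false, so not Box r is true.
Satisfying worlds: none.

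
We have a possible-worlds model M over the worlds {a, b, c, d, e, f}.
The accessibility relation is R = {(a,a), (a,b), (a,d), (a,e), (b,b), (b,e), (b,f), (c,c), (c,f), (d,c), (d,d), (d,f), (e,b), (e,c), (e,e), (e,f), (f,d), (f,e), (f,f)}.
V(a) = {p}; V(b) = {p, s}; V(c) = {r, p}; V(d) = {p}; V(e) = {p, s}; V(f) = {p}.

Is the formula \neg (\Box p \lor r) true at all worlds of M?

No

Let φ = \neg (\Box p \lor r). Evaluate φ at each world:
  a (successors {a, b, d, e}): φ is false.
  b (successors {b, e, f}): φ is false.
  c (successors {c, f}): φ is false.
  d (successors {c, d, f}): φ is false.
  e (successors {b, c, e, f}): φ is false.
  f (successors {d, e, f}): φ is false.
Detail at a (counterexample):
  At a: \Box p \lor r is true, so \neg (\Box p \lor r) is false.
    At a: \Box p is true, r is false, so \Box p \lor r is true.
      At a: \Box p requires p at every successor {a, b, d, e}.
        At a: p is true.
        At b: p is true.
        At d: p is true.
        At e: p is true.
      So \Box p is true at a.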